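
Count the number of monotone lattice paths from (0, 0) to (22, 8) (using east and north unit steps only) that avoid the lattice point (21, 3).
Number of paths = 5840781

Total paths from (0, 0) to (22, 8): C(30, 22) = 5852925. Paths through (21, 3): (paths (0, 0) → (21, 3)) × (paths (21, 3) → (22, 8)) = C(24, 21) · C(6, 1) = 2024 · 6 = 12144. Avoidance count = 5852925 − 12144 = 5840781.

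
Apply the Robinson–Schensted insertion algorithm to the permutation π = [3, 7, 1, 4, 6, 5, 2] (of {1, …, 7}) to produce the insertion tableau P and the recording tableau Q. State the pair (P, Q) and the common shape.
P = [1, 2, 5] / [3, 4] / [6] / [7];  Q = [1, 2, 5] / [3, 4] / [6] / [7];  common shape = (3, 2, 1, 1)

Row-insert the values π_1, π_2, … into P one at a time, bumping the leftmost entry strictly greater than the inserted value down to the next row. The recording tableau Q records, in position (i, j), the step at which that cell was added to P.
  Insert 3 (step 1): P = [3];  Q = [1]
  Insert 7 (step 2): P = [3, 7];  Q = [1, 2]
  Insert 1 (step 3): P = [1, 7] / [3];  Q = [1, 2] / [3]
  Insert 4 (step 4): P = [1, 4] / [3, 7];  Q = [1, 2] / [3, 4]
  Insert 6 (step 5): P = [1, 4, 6] / [3, 7];  Q = [1, 2, 5] / [3, 4]
  Insert 5 (step 6): P = [1, 4, 5] / [3, 6] / [7];  Q = [1, 2, 5] / [3, 4] / [6]
  Insert 2 (step 7): P = [1, 2, 5] / [3, 4] / [6] / [7];  Q = [1, 2, 5] / [3, 4] / [6] / [7]
Final shape: (3, 2, 1, 1).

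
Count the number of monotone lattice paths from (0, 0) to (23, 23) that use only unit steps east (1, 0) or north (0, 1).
Number of paths = 8233430727600

A monotone lattice path from (0, 0) to (23, 23) consists of 23 east steps and 23 north steps in some order, so it is determined by which 23 of the 46 steps are east. The count is C(46, 23) = 8233430727600.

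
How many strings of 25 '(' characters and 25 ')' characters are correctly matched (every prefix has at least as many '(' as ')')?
C_25 = 4861946401452

These balanced parentheses are counted by the Catalan number C_n = (1/(n + 1)) · C(2n, n). For n = 25: C_25 = (1/26) · C(50, 25) = 126410606437752/26 = 4861946401452.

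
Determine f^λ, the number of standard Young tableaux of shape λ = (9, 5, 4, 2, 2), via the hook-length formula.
# SYT of shape (9, 5, 4, 2, 2) = 1436300250

Hook-length formula: f^λ = n! / Π hook(c), product over all cells c of the Young diagram. For λ = (9, 5, 4, 2, 2), n = 22 boxes. Hook lengths by row (left-to-right, top-to-bottom): [13, 12, 9, 8, 6, 4, 3, 2, 1]; [8, 7, 4, 3, 1]; [6, 5, 2, 1]; [3, 2]; [2, 1]. Product of hooks = 782566686720. So f^λ = 22! / 782566686720 = 1124000727777607680000 / 782566686720 = 1436300250.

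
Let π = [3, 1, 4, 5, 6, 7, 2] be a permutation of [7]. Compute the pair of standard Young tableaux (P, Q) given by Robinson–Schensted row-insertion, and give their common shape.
P = [1, 2, 5, 6, 7] / [3, 4];  Q = [1, 3, 4, 5, 6] / [2, 7];  common shape = (5, 2)

Row-insert the values π_1, π_2, … into P one at a time, bumping the leftmost entry strictly greater than the inserted value down to the next row. The recording tableau Q records, in position (i, j), the step at which that cell was added to P.
  Insert 3 (step 1): P = [3];  Q = [1]
  Insert 1 (step 2): P = [1] / [3];  Q = [1] / [2]
  Insert 4 (step 3): P = [1, 4] / [3];  Q = [1, 3] / [2]
  Insert 5 (step 4): P = [1, 4, 5] / [3];  Q = [1, 3, 4] / [2]
  Insert 6 (step 5): P = [1, 4, 5, 6] / [3];  Q = [1, 3, 4, 5] / [2]
  Insert 7 (step 6): P = [1, 4, 5, 6, 7] / [3];  Q = [1, 3, 4, 5, 6] / [2]
  Insert 2 (step 7): P = [1, 2, 5, 6, 7] / [3, 4];  Q = [1, 3, 4, 5, 6] / [2, 7]
Final shape: (5, 2).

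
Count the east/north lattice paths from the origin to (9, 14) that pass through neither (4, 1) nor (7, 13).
Number of paths = 548615

Inclusion–exclusion. Total paths: C(23, 9) = 817190. Through P₁: C(5, 4)·C(18, 5) = 42840. Through P₂: C(20, 7)·C(3, 2) = 232560. Since P₁ is strictly southwest of P₂, a monotone path through both must visit P₁ then P₂; paths through both = C(5, 4)·C(15, 3)·C(3, 2) = 6825. Avoid both = 817190 − 42840 − 232560 + 6825 = 548615.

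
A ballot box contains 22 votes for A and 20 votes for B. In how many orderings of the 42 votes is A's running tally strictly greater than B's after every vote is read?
Strict-lead orderings = 24466267020

Total orderings of the 42 votes with 22 for A: C(42, 22) = 513791607420. By the Bertrand ballot formula (Cycle Lemma / reflection principle), the number of orderings in which A is strictly ahead of B throughout is (p − q)/(p + q) · C(p + q, p) = (22 − 20)/(22 + 20) · 513791607420 = 24466267020.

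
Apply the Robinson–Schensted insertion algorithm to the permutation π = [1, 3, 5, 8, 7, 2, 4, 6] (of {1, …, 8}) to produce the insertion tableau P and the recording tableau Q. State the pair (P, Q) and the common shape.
P = [1, 2, 4, 6] / [3, 5, 7] / [8];  Q = [1, 2, 3, 4] / [5, 7, 8] / [6];  common shape = (4, 3, 1)

Row-insert the values π_1, π_2, … into P one at a time, bumping the leftmost entry strictly greater than the inserted value down to the next row. The recording tableau Q records, in position (i, j), the step at which that cell was added to P.
  Insert 1 (step 1): P = [1];  Q = [1]
  Insert 3 (step 2): P = [1, 3];  Q = [1, 2]
  Insert 5 (step 3): P = [1, 3, 5];  Q = [1, 2, 3]
  Insert 8 (step 4): P = [1, 3, 5, 8];  Q = [1, 2, 3, 4]
  Insert 7 (step 5): P = [1, 3, 5, 7] / [8];  Q = [1, 2, 3, 4] / [5]
  Insert 2 (step 6): P = [1, 2, 5, 7] / [3] / [8];  Q = [1, 2, 3, 4] / [5] / [6]
  Insert 4 (step 7): P = [1, 2, 4, 7] / [3, 5] / [8];  Q = [1, 2, 3, 4] / [5, 7] / [6]
  Insert 6 (step 8): P = [1, 2, 4, 6] / [3, 5, 7] / [8];  Q = [1, 2, 3, 4] / [5, 7, 8] / [6]
Final shape: (4, 3, 1).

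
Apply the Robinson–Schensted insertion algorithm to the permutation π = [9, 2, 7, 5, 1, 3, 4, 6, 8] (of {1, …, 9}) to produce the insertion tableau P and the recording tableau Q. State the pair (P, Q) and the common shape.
P = [1, 3, 4, 6, 8] / [2, 5] / [7] / [9];  Q = [1, 3, 7, 8, 9] / [2, 6] / [4] / [5];  common shape = (5, 2, 1, 1)

Row-insert the values π_1, π_2, … into P one at a time, bumping the leftmost entry strictly greater than the inserted value down to the next row. The recording tableau Q records, in position (i, j), the step at which that cell was added to P.
  Insert 9 (step 1): P = [9];  Q = [1]
  Insert 2 (step 2): P = [2] / [9];  Q = [1] / [2]
  Insert 7 (step 3): P = [2, 7] / [9];  Q = [1, 3] / [2]
  Insert 5 (step 4): P = [2, 5] / [7] / [9];  Q = [1, 3] / [2] / [4]
  Insert 1 (step 5): P = [1, 5] / [2] / [7] / [9];  Q = [1, 3] / [2] / [4] / [5]
  Insert 3 (step 6): P = [1, 3] / [2, 5] / [7] / [9];  Q = [1, 3] / [2, 6] / [4] / [5]
  Insert 4 (step 7): P = [1, 3, 4] / [2, 5] / [7] / [9];  Q = [1, 3, 7] / [2, 6] / [4] / [5]
  Insert 6 (step 8): P = [1, 3, 4, 6] / [2, 5] / [7] / [9];  Q = [1, 3, 7, 8] / [2, 6] / [4] / [5]
  Insert 8 (step 9): P = [1, 3, 4, 6, 8] / [2, 5] / [7] / [9];  Q = [1, 3, 7, 8, 9] / [2, 6] / [4] / [5]
Final shape: (5, 2, 1, 1).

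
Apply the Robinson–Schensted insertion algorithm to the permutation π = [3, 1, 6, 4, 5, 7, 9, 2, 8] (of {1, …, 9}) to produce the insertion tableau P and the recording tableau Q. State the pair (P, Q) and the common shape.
P = [1, 2, 5, 7, 8] / [3, 4, 9] / [6];  Q = [1, 3, 5, 6, 7] / [2, 4, 9] / [8];  common shape = (5, 3, 1)

Row-insert the values π_1, π_2, … into P one at a time, bumping the leftmost entry strictly greater than the inserted value down to the next row. The recording tableau Q records, in position (i, j), the step at which that cell was added to P.
  Insert 3 (step 1): P = [3];  Q = [1]
  Insert 1 (step 2): P = [1] / [3];  Q = [1] / [2]
  Insert 6 (step 3): P = [1, 6] / [3];  Q = [1, 3] / [2]
  Insert 4 (step 4): P = [1, 4] / [3, 6];  Q = [1, 3] / [2, 4]
  Insert 5 (step 5): P = [1, 4, 5] / [3, 6];  Q = [1, 3, 5] / [2, 4]
  Insert 7 (step 6): P = [1, 4, 5, 7] / [3, 6];  Q = [1, 3, 5, 6] / [2, 4]
  Insert 9 (step 7): P = [1, 4, 5, 7, 9] / [3, 6];  Q = [1, 3, 5, 6, 7] / [2, 4]
  Insert 2 (step 8): P = [1, 2, 5, 7, 9] / [3, 4] / [6];  Q = [1, 3, 5, 6, 7] / [2, 4] / [8]
  Insert 8 (step 9): P = [1, 2, 5, 7, 8] / [3, 4, 9] / [6];  Q = [1, 3, 5, 6, 7] / [2, 4, 9] / [8]
Final shape: (5, 3, 1).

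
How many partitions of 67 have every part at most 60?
p(67, parts ≤ 60) = 2679659

Use the recurrence p(n, m) = p(n, m−1) + p(n−m, m): either the largest part is < m (count p(n, m−1)) or the largest part is exactly m (remove one copy of m, count p(n−m, m)). With p(0, ·) = 1 this gives p(67, parts ≤ 60) = 2679659. (By conjugating Young diagrams, this also counts partitions of 67 into at most 60 parts.)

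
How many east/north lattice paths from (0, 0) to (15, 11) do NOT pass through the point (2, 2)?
Number of paths = 4741640

Total paths from (0, 0) to (15, 11): C(26, 15) = 7726160. Paths through (2, 2): (paths (0, 0) → (2, 2)) × (paths (2, 2) → (15, 11)) = C(4, 2) · C(22, 13) = 6 · 497420 = 2984520. Avoidance count = 7726160 − 2984520 = 4741640.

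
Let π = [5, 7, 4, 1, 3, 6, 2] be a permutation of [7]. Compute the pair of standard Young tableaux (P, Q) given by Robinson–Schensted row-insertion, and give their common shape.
P = [1, 2, 6] / [3, 7] / [4] / [5];  Q = [1, 2, 6] / [3, 5] / [4] / [7];  common shape = (3, 2, 1, 1)

Row-insert the values π_1, π_2, … into P one at a time, bumping the leftmost entry strictly greater than the inserted value down to the next row. The recording tableau Q records, in position (i, j), the step at which that cell was added to P.
  Insert 5 (step 1): P = [5];  Q = [1]
  Insert 7 (step 2): P = [5, 7];  Q = [1, 2]
  Insert 4 (step 3): P = [4, 7] / [5];  Q = [1, 2] / [3]
  Insert 1 (step 4): P = [1, 7] / [4] / [5];  Q = [1, 2] / [3] / [4]
  Insert 3 (step 5): P = [1, 3] / [4, 7] / [5];  Q = [1, 2] / [3, 5] / [4]
  Insert 6 (step 6): P = [1, 3, 6] / [4, 7] / [5];  Q = [1, 2, 6] / [3, 5] / [4]
  Insert 2 (step 7): P = [1, 2, 6] / [3, 7] / [4] / [5];  Q = [1, 2, 6] / [3, 5] / [4] / [7]
Final shape: (3, 2, 1, 1).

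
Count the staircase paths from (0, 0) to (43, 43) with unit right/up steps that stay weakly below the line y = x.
C_43 = 150853479205085351660700

These NE paths below the diagonal are counted by the Catalan number C_n = (1/(n + 1)) · C(2n, n). For n = 43: C_43 = (1/44) · C(86, 43) = 6637553085023755473070800/44 = 150853479205085351660700.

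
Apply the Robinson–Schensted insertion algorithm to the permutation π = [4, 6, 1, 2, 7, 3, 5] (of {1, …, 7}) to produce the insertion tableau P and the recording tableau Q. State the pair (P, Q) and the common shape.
P = [1, 2, 3, 5] / [4, 6, 7];  Q = [1, 2, 5, 7] / [3, 4, 6];  common shape = (4, 3)

Row-insert the values π_1, π_2, … into P one at a time, bumping the leftmost entry strictly greater than the inserted value down to the next row. The recording tableau Q records, in position (i, j), the step at which that cell was added to P.
  Insert 4 (step 1): P = [4];  Q = [1]
  Insert 6 (step 2): P = [4, 6];  Q = [1, 2]
  Insert 1 (step 3): P = [1, 6] / [4];  Q = [1, 2] / [3]
  Insert 2 (step 4): P = [1, 2] / [4, 6];  Q = [1, 2] / [3, 4]
  Insert 7 (step 5): P = [1, 2, 7] / [4, 6];  Q = [1, 2, 5] / [3, 4]
  Insert 3 (step 6): P = [1, 2, 3] / [4, 6, 7];  Q = [1, 2, 5] / [3, 4, 6]
  Insert 5 (step 7): P = [1, 2, 3, 5] / [4, 6, 7];  Q = [1, 2, 5, 7] / [3, 4, 6]
Final shape: (4, 3).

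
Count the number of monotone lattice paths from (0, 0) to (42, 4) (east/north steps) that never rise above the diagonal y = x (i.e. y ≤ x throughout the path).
Number of paths = 148005

By the reflection principle (André's argument), the number of monotone paths to (42, 4) with n ≤ m that never go above y = x is C(46, 42) − C(46, 43) = 163185 − 15180 = 148005.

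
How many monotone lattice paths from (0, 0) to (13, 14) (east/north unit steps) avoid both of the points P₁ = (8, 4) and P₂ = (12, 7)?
Number of paths = 18307311

Inclusion–exclusion. Total paths: C(27, 13) = 20058300. Through P₁: C(12, 8)·C(15, 5) = 1486485. Through P₂: C(19, 12)·C(8, 1) = 403104. Since P₁ is strictly southwest of P₂, a monotone path through both must visit P₁ then P₂; paths through both = C(12, 8)·C(7, 4)·C(8, 1) = 138600. Avoid both = 20058300 − 1486485 − 403104 + 138600 = 18307311.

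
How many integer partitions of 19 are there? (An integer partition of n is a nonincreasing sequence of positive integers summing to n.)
p(19) = 490

Compute p(n) via the recurrence p(n, m) = p(n, m−1) + p(n−m, m), where p(n, m) counts partitions of n with all parts ≤ m and p(n) = p(n, n). The base cases are p(0, m) = 1 and p(n, 0) = 0 for n > 0. Filling the table yields p(19) = 490. (Euler's pentagonal recurrence is an alternative.)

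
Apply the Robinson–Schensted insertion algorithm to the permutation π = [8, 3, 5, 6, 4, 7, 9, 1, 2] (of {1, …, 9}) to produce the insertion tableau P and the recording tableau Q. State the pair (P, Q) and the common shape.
P = [1, 2, 6, 7, 9] / [3, 4] / [5] / [8];  Q = [1, 3, 4, 6, 7] / [2, 9] / [5] / [8];  common shape = (5, 2, 1, 1)

Row-insert the values π_1, π_2, … into P one at a time, bumping the leftmost entry strictly greater than the inserted value down to the next row. The recording tableau Q records, in position (i, j), the step at which that cell was added to P.
  Insert 8 (step 1): P = [8];  Q = [1]
  Insert 3 (step 2): P = [3] / [8];  Q = [1] / [2]
  Insert 5 (step 3): P = [3, 5] / [8];  Q = [1, 3] / [2]
  Insert 6 (step 4): P = [3, 5, 6] / [8];  Q = [1, 3, 4] / [2]
  Insert 4 (step 5): P = [3, 4, 6] / [5] / [8];  Q = [1, 3, 4] / [2] / [5]
  Insert 7 (step 6): P = [3, 4, 6, 7] / [5] / [8];  Q = [1, 3, 4, 6] / [2] / [5]
  Insert 9 (step 7): P = [3, 4, 6, 7, 9] / [5] / [8];  Q = [1, 3, 4, 6, 7] / [2] / [5]
  Insert 1 (step 8): P = [1, 4, 6, 7, 9] / [3] / [5] / [8];  Q = [1, 3, 4, 6, 7] / [2] / [5] / [8]
  Insert 2 (step 9): P = [1, 2, 6, 7, 9] / [3, 4] / [5] / [8];  Q = [1, 3, 4, 6, 7] / [2, 9] / [5] / [8]
Final shape: (5, 2, 1, 1).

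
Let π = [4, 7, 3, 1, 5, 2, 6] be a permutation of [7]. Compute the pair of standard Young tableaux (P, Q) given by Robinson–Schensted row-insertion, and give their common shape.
P = [1, 2, 6] / [3, 5] / [4, 7];  Q = [1, 2, 7] / [3, 5] / [4, 6];  common shape = (3, 2, 2)

Row-insert the values π_1, π_2, … into P one at a time, bumping the leftmost entry strictly greater than the inserted value down to the next row. The recording tableau Q records, in position (i, j), the step at which that cell was added to P.
  Insert 4 (step 1): P = [4];  Q = [1]
  Insert 7 (step 2): P = [4, 7];  Q = [1, 2]
  Insert 3 (step 3): P = [3, 7] / [4];  Q = [1, 2] / [3]
  Insert 1 (step 4): P = [1, 7] / [3] / [4];  Q = [1, 2] / [3] / [4]
  Insert 5 (step 5): P = [1, 5] / [3, 7] / [4];  Q = [1, 2] / [3, 5] / [4]
  Insert 2 (step 6): P = [1, 2] / [3, 5] / [4, 7];  Q = [1, 2] / [3, 5] / [4, 6]
  Insert 6 (step 7): P = [1, 2, 6] / [3, 5] / [4, 7];  Q = [1, 2, 7] / [3, 5] / [4, 6]
Final shape: (3, 2, 2).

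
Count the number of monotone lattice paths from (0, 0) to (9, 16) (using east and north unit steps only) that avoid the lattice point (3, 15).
Number of paths = 2037263

Total paths from (0, 0) to (9, 16): C(25, 9) = 2042975. Paths through (3, 15): (paths (0, 0) → (3, 15)) × (paths (3, 15) → (9, 16)) = C(18, 3) · C(7, 6) = 816 · 7 = 5712. Avoidance count = 2042975 − 5712 = 2037263.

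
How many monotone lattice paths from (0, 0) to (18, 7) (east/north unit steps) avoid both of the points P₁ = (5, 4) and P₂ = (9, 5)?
Number of paths = 334680

Inclusion–exclusion. Total paths: C(25, 18) = 480700. Through P₁: C(9, 5)·C(16, 13) = 70560. Through P₂: C(14, 9)·C(11, 9) = 110110. Since P₁ is strictly southwest of P₂, a monotone path through both must visit P₁ then P₂; paths through both = C(9, 5)·C(5, 4)·C(11, 9) = 34650. Avoid both = 480700 − 70560 − 110110 + 34650 = 334680.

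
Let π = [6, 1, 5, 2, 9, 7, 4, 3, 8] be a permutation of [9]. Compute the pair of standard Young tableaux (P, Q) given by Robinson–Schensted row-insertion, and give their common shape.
P = [1, 2, 3, 8] / [4, 7] / [5, 9] / [6];  Q = [1, 3, 5, 9] / [2, 6] / [4, 7] / [8];  common shape = (4, 2, 2, 1)

Row-insert the values π_1, π_2, … into P one at a time, bumping the leftmost entry strictly greater than the inserted value down to the next row. The recording tableau Q records, in position (i, j), the step at which that cell was added to P.
  Insert 6 (step 1): P = [6];  Q = [1]
  Insert 1 (step 2): P = [1] / [6];  Q = [1] / [2]
  Insert 5 (step 3): P = [1, 5] / [6];  Q = [1, 3] / [2]
  Insert 2 (step 4): P = [1, 2] / [5] / [6];  Q = [1, 3] / [2] / [4]
  Insert 9 (step 5): P = [1, 2, 9] / [5] / [6];  Q = [1, 3, 5] / [2] / [4]
  Insert 7 (step 6): P = [1, 2, 7] / [5, 9] / [6];  Q = [1, 3, 5] / [2, 6] / [4]
  Insert 4 (step 7): P = [1, 2, 4] / [5, 7] / [6, 9];  Q = [1, 3, 5] / [2, 6] / [4, 7]
  Insert 3 (step 8): P = [1, 2, 3] / [4, 7] / [5, 9] / [6];  Q = [1, 3, 5] / [2, 6] / [4, 7] / [8]
  Insert 8 (step 9): P = [1, 2, 3, 8] / [4, 7] / [5, 9] / [6];  Q = [1, 3, 5, 9] / [2, 6] / [4, 7] / [8]
Final shape: (4, 2, 2, 1).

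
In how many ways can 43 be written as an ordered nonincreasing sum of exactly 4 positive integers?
p(43, 4 parts) = 588

Partitions of n into exactly k parts are in bijection with partitions of n − k into at most k parts (subtract 1 from each part). So p(43, exactly 4) = p(39, parts ≤ 4). Computing via the recurrence p(m, j) = p(m, j−1) + p(m−j, j) gives 588.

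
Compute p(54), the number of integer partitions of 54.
p(54) = 386155

Compute p(n) via the recurrence p(n, m) = p(n, m−1) + p(n−m, m), where p(n, m) counts partitions of n with all parts ≤ m and p(n) = p(n, n). The base cases are p(0, m) = 1 and p(n, 0) = 0 for n > 0. Filling the table yields p(54) = 386155. (Euler's pentagonal recurrence is an alternative.)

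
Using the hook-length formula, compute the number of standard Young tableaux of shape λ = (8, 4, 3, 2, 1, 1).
# SYT of shape (8, 4, 3, 2, 1, 1) = 47006190

Hook-length formula: f^λ = n! / Π hook(c), product over all cells c of the Young diagram. For λ = (8, 4, 3, 2, 1, 1), n = 19 boxes. Hook lengths by row (left-to-right, top-to-bottom): [13, 10, 8, 6, 4, 3, 2, 1]; [8, 5, 3, 1]; [6, 3, 1]; [4, 1]; [2]; [1]. Product of hooks = 2587852800. So f^λ = 19! / 2587852800 = 121645100408832000 / 2587852800 = 47006190.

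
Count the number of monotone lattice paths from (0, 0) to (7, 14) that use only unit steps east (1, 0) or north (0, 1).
Number of paths = 116280

A monotone lattice path from (0, 0) to (7, 14) consists of 7 east steps and 14 north steps in some order, so it is determined by which 7 of the 21 steps are east. The count is C(21, 7) = 116280.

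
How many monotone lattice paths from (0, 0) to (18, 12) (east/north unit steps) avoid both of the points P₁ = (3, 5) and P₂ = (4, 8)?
Number of paths = 76113501

Inclusion–exclusion. Total paths: C(30, 18) = 86493225. Through P₁: C(8, 3)·C(22, 15) = 9550464. Through P₂: C(12, 4)·C(18, 14) = 1514700. Since P₁ is strictly southwest of P₂, a monotone path through both must visit P₁ then P₂; paths through both = C(8, 3)·C(4, 1)·C(18, 14) = 685440. Avoid both = 86493225 − 9550464 − 1514700 + 685440 = 76113501.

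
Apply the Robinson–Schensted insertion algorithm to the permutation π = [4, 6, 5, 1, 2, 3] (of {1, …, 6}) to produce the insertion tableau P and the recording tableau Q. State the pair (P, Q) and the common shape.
P = [1, 2, 3] / [4, 5] / [6];  Q = [1, 2, 6] / [3, 5] / [4];  common shape = (3, 2, 1)

Row-insert the values π_1, π_2, … into P one at a time, bumping the leftmost entry strictly greater than the inserted value down to the next row. The recording tableau Q records, in position (i, j), the step at which that cell was added to P.
  Insert 4 (step 1): P = [4];  Q = [1]
  Insert 6 (step 2): P = [4, 6];  Q = [1, 2]
  Insert 5 (step 3): P = [4, 5] / [6];  Q = [1, 2] / [3]
  Insert 1 (step 4): P = [1, 5] / [4] / [6];  Q = [1, 2] / [3] / [4]
  Insert 2 (step 5): P = [1, 2] / [4, 5] / [6];  Q = [1, 2] / [3, 5] / [4]
  Insert 3 (step 6): P = [1, 2, 3] / [4, 5] / [6];  Q = [1, 2, 6] / [3, 5] / [4]
Final shape: (3, 2, 1).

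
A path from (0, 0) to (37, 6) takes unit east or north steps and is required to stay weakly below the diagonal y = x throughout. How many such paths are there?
Number of paths = 5133856

By the reflection principle (André's argument), the number of monotone paths to (37, 6) with n ≤ m that never go above y = x is C(43, 37) − C(43, 38) = 6096454 − 962598 = 5133856.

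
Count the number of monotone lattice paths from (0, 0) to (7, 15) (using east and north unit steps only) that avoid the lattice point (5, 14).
Number of paths = 135660

Total paths from (0, 0) to (7, 15): C(22, 7) = 170544. Paths through (5, 14): (paths (0, 0) → (5, 14)) × (paths (5, 14) → (7, 15)) = C(19, 5) · C(3, 2) = 11628 · 3 = 34884. Avoidance count = 170544 − 34884 = 135660.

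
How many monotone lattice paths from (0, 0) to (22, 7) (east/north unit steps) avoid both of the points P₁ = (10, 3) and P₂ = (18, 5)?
Number of paths = 728575

Inclusion–exclusion. Total paths: C(29, 22) = 1560780. Through P₁: C(13, 10)·C(16, 12) = 520520. Through P₂: C(23, 18)·C(6, 4) = 504735. Since P₁ is strictly southwest of P₂, a monotone path through both must visit P₁ then P₂; paths through both = C(13, 10)·C(10, 8)·C(6, 4) = 193050. Avoid both = 1560780 − 520520 − 504735 + 193050 = 728575.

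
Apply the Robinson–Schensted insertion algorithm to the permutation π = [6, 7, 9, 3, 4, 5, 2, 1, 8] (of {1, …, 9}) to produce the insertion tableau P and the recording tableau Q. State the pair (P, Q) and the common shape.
P = [1, 4, 5, 8] / [2, 7, 9] / [3] / [6];  Q = [1, 2, 3, 9] / [4, 5, 6] / [7] / [8];  common shape = (4, 3, 1, 1)

Row-insert the values π_1, π_2, … into P one at a time, bumping the leftmost entry strictly greater than the inserted value down to the next row. The recording tableau Q records, in position (i, j), the step at which that cell was added to P.
  Insert 6 (step 1): P = [6];  Q = [1]
  Insert 7 (step 2): P = [6, 7];  Q = [1, 2]
  Insert 9 (step 3): P = [6, 7, 9];  Q = [1, 2, 3]
  Insert 3 (step 4): P = [3, 7, 9] / [6];  Q = [1, 2, 3] / [4]
  Insert 4 (step 5): P = [3, 4, 9] / [6, 7];  Q = [1, 2, 3] / [4, 5]
  Insert 5 (step 6): P = [3, 4, 5] / [6, 7, 9];  Q = [1, 2, 3] / [4, 5, 6]
  Insert 2 (step 7): P = [2, 4, 5] / [3, 7, 9] / [6];  Q = [1, 2, 3] / [4, 5, 6] / [7]
  Insert 1 (step 8): P = [1, 4, 5] / [2, 7, 9] / [3] / [6];  Q = [1, 2, 3] / [4, 5, 6] / [7] / [8]
  Insert 8 (step 9): P = [1, 4, 5, 8] / [2, 7, 9] / [3] / [6];  Q = [1, 2, 3, 9] / [4, 5, 6] / [7] / [8]
Final shape: (4, 3, 1, 1).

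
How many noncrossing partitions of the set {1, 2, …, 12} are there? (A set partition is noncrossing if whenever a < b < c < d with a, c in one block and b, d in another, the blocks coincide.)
C_12 = 208012

These noncrossing partitions are counted by the Catalan number C_n = (1/(n + 1)) · C(2n, n). For n = 12: C_12 = (1/13) · C(24, 12) = 2704156/13 = 208012.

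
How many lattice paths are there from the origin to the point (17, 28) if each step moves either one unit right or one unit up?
Number of paths = 1103068603890

A monotone lattice path from (0, 0) to (17, 28) consists of 17 east steps and 28 north steps in some order, so it is determined by which 17 of the 45 steps are east. The count is C(45, 17) = 1103068603890.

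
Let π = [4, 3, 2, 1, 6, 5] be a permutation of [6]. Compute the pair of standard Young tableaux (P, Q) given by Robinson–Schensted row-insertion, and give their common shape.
P = [1, 5] / [2, 6] / [3] / [4];  Q = [1, 5] / [2, 6] / [3] / [4];  common shape = (2, 2, 1, 1)

Row-insert the values π_1, π_2, … into P one at a time, bumping the leftmost entry strictly greater than the inserted value down to the next row. The recording tableau Q records, in position (i, j), the step at which that cell was added to P.
  Insert 4 (step 1): P = [4];  Q = [1]
  Insert 3 (step 2): P = [3] / [4];  Q = [1] / [2]
  Insert 2 (step 3): P = [2] / [3] / [4];  Q = [1] / [2] / [3]
  Insert 1 (step 4): P = [1] / [2] / [3] / [4];  Q = [1] / [2] / [3] / [4]
  Insert 6 (step 5): P = [1, 6] / [2] / [3] / [4];  Q = [1, 5] / [2] / [3] / [4]
  Insert 5 (step 6): P = [1, 5] / [2, 6] / [3] / [4];  Q = [1, 5] / [2, 6] / [3] / [4]
Final shape: (2, 2, 1, 1).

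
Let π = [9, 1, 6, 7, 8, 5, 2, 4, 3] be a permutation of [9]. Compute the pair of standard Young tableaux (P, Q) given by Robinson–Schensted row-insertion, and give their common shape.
P = [1, 2, 3, 8] / [4, 7] / [5] / [6] / [9];  Q = [1, 3, 4, 5] / [2, 8] / [6] / [7] / [9];  common shape = (4, 2, 1, 1, 1)

Row-insert the values π_1, π_2, … into P one at a time, bumping the leftmost entry strictly greater than the inserted value down to the next row. The recording tableau Q records, in position (i, j), the step at which that cell was added to P.
  Insert 9 (step 1): P = [9];  Q = [1]
  Insert 1 (step 2): P = [1] / [9];  Q = [1] / [2]
  Insert 6 (step 3): P = [1, 6] / [9];  Q = [1, 3] / [2]
  Insert 7 (step 4): P = [1, 6, 7] / [9];  Q = [1, 3, 4] / [2]
  Insert 8 (step 5): P = [1, 6, 7, 8] / [9];  Q = [1, 3, 4, 5] / [2]
  Insert 5 (step 6): P = [1, 5, 7, 8] / [6] / [9];  Q = [1, 3, 4, 5] / [2] / [6]
  Insert 2 (step 7): P = [1, 2, 7, 8] / [5] / [6] / [9];  Q = [1, 3, 4, 5] / [2] / [6] / [7]
  Insert 4 (step 8): P = [1, 2, 4, 8] / [5, 7] / [6] / [9];  Q = [1, 3, 4, 5] / [2, 8] / [6] / [7]
  Insert 3 (step 9): P = [1, 2, 3, 8] / [4, 7] / [5] / [6] / [9];  Q = [1, 3, 4, 5] / [2, 8] / [6] / [7] / [9]
Final shape: (4, 2, 1, 1, 1).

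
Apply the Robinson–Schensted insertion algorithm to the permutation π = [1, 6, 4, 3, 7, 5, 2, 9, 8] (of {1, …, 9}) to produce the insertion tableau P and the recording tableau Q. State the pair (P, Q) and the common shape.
P = [1, 2, 5, 8] / [3, 7, 9] / [4] / [6];  Q = [1, 2, 5, 8] / [3, 6, 9] / [4] / [7];  common shape = (4, 3, 1, 1)

Row-insert the values π_1, π_2, … into P one at a time, bumping the leftmost entry strictly greater than the inserted value down to the next row. The recording tableau Q records, in position (i, j), the step at which that cell was added to P.
  Insert 1 (step 1): P = [1];  Q = [1]
  Insert 6 (step 2): P = [1, 6];  Q = [1, 2]
  Insert 4 (step 3): P = [1, 4] / [6];  Q = [1, 2] / [3]
  Insert 3 (step 4): P = [1, 3] / [4] / [6];  Q = [1, 2] / [3] / [4]
  Insert 7 (step 5): P = [1, 3, 7] / [4] / [6];  Q = [1, 2, 5] / [3] / [4]
  Insert 5 (step 6): P = [1, 3, 5] / [4, 7] / [6];  Q = [1, 2, 5] / [3, 6] / [4]
  Insert 2 (step 7): P = [1, 2, 5] / [3, 7] / [4] / [6];  Q = [1, 2, 5] / [3, 6] / [4] / [7]
  Insert 9 (step 8): P = [1, 2, 5, 9] / [3, 7] / [4] / [6];  Q = [1, 2, 5, 8] / [3, 6] / [4] / [7]
  Insert 8 (step 9): P = [1, 2, 5, 8] / [3, 7, 9] / [4] / [6];  Q = [1, 2, 5, 8] / [3, 6, 9] / [4] / [7]
Final shape: (4, 3, 1, 1).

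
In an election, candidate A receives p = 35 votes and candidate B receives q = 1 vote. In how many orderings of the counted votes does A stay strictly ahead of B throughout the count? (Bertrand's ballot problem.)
Strict-lead orderings = 34

Total orderings of the 36 votes with 35 for A: C(36, 35) = 36. By the Bertrand ballot formula (Cycle Lemma / reflection principle), the number of orderings in which A is strictly ahead of B throughout is (p − q)/(p + q) · C(p + q, p) = (35 − 1)/(35 + 1) · 36 = 34.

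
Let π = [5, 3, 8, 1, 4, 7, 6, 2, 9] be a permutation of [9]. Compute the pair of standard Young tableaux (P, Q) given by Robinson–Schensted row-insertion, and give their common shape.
P = [1, 2, 6, 9] / [3, 4] / [5, 7] / [8];  Q = [1, 3, 6, 9] / [2, 5] / [4, 7] / [8];  common shape = (4, 2, 2, 1)

Row-insert the values π_1, π_2, … into P one at a time, bumping the leftmost entry strictly greater than the inserted value down to the next row. The recording tableau Q records, in position (i, j), the step at which that cell was added to P.
  Insert 5 (step 1): P = [5];  Q = [1]
  Insert 3 (step 2): P = [3] / [5];  Q = [1] / [2]
  Insert 8 (step 3): P = [3, 8] / [5];  Q = [1, 3] / [2]
  Insert 1 (step 4): P = [1, 8] / [3] / [5];  Q = [1, 3] / [2] / [4]
  Insert 4 (step 5): P = [1, 4] / [3, 8] / [5];  Q = [1, 3] / [2, 5] / [4]
  Insert 7 (step 6): P = [1, 4, 7] / [3, 8] / [5];  Q = [1, 3, 6] / [2, 5] / [4]
  Insert 6 (step 7): P = [1, 4, 6] / [3, 7] / [5, 8];  Q = [1, 3, 6] / [2, 5] / [4, 7]
  Insert 2 (step 8): P = [1, 2, 6] / [3, 4] / [5, 7] / [8];  Q = [1, 3, 6] / [2, 5] / [4, 7] / [8]
  Insert 9 (step 9): P = [1, 2, 6, 9] / [3, 4] / [5, 7] / [8];  Q = [1, 3, 6, 9] / [2, 5] / [4, 7] / [8]
Final shape: (4, 2, 2, 1).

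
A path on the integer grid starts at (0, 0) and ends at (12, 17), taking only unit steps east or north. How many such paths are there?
Number of paths = 51895935

A monotone lattice path from (0, 0) to (12, 17) consists of 12 east steps and 17 north steps in some order, so it is determined by which 12 of the 29 steps are east. The count is C(29, 12) = 51895935.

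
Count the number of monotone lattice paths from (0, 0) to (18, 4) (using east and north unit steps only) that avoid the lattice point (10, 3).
Number of paths = 4741

Total paths from (0, 0) to (18, 4): C(22, 18) = 7315. Paths through (10, 3): (paths (0, 0) → (10, 3)) × (paths (10, 3) → (18, 4)) = C(13, 10) · C(9, 8) = 286 · 9 = 2574. Avoidance count = 7315 − 2574 = 4741.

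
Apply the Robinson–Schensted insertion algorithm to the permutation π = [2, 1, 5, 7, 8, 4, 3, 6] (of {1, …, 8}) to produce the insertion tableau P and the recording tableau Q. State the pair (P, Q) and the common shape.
P = [1, 3, 6, 8] / [2, 4, 7] / [5];  Q = [1, 3, 4, 5] / [2, 6, 8] / [7];  common shape = (4, 3, 1)

Row-insert the values π_1, π_2, … into P one at a time, bumping the leftmost entry strictly greater than the inserted value down to the next row. The recording tableau Q records, in position (i, j), the step at which that cell was added to P.
  Insert 2 (step 1): P = [2];  Q = [1]
  Insert 1 (step 2): P = [1] / [2];  Q = [1] / [2]
  Insert 5 (step 3): P = [1, 5] / [2];  Q = [1, 3] / [2]
  Insert 7 (step 4): P = [1, 5, 7] / [2];  Q = [1, 3, 4] / [2]
  Insert 8 (step 5): P = [1, 5, 7, 8] / [2];  Q = [1, 3, 4, 5] / [2]
  Insert 4 (step 6): P = [1, 4, 7, 8] / [2, 5];  Q = [1, 3, 4, 5] / [2, 6]
  Insert 3 (step 7): P = [1, 3, 7, 8] / [2, 4] / [5];  Q = [1, 3, 4, 5] / [2, 6] / [7]
  Insert 6 (step 8): P = [1, 3, 6, 8] / [2, 4, 7] / [5];  Q = [1, 3, 4, 5] / [2, 6, 8] / [7]
Final shape: (4, 3, 1).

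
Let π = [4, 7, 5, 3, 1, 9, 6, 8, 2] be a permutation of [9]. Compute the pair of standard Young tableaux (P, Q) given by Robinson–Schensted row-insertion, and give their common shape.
P = [1, 2, 6, 8] / [3, 5] / [4, 9] / [7];  Q = [1, 2, 6, 8] / [3, 7] / [4, 9] / [5];  common shape = (4, 2, 2, 1)

Row-insert the values π_1, π_2, … into P one at a time, bumping the leftmost entry strictly greater than the inserted value down to the next row. The recording tableau Q records, in position (i, j), the step at which that cell was added to P.
  Insert 4 (step 1): P = [4];  Q = [1]
  Insert 7 (step 2): P = [4, 7];  Q = [1, 2]
  Insert 5 (step 3): P = [4, 5] / [7];  Q = [1, 2] / [3]
  Insert 3 (step 4): P = [3, 5] / [4] / [7];  Q = [1, 2] / [3] / [4]
  Insert 1 (step 5): P = [1, 5] / [3] / [4] / [7];  Q = [1, 2] / [3] / [4] / [5]
  Insert 9 (step 6): P = [1, 5, 9] / [3] / [4] / [7];  Q = [1, 2, 6] / [3] / [4] / [5]
  Insert 6 (step 7): P = [1, 5, 6] / [3, 9] / [4] / [7];  Q = [1, 2, 6] / [3, 7] / [4] / [5]
  Insert 8 (step 8): P = [1, 5, 6, 8] / [3, 9] / [4] / [7];  Q = [1, 2, 6, 8] / [3, 7] / [4] / [5]
  Insert 2 (step 9): P = [1, 2, 6, 8] / [3, 5] / [4, 9] / [7];  Q = [1, 2, 6, 8] / [3, 7] / [4, 9] / [5]
Final shape: (4, 2, 2, 1).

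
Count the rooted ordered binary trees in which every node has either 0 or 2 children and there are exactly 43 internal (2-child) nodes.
C_43 = 150853479205085351660700

These full binary trees are counted by the Catalan number C_n = (1/(n + 1)) · C(2n, n). For n = 43: C_43 = (1/44) · C(86, 43) = 6637553085023755473070800/44 = 150853479205085351660700.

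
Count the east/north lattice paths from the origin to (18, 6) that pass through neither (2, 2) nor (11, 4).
Number of paths = 68266

Inclusion–exclusion. Total paths: C(24, 18) = 134596. Through P₁: C(4, 2)·C(20, 16) = 29070. Through P₂: C(15, 11)·C(9, 7) = 49140. Since P₁ is strictly southwest of P₂, a monotone path through both must visit P₁ then P₂; paths through both = C(4, 2)·C(11, 9)·C(9, 7) = 11880. Avoid both = 134596 − 29070 − 49140 + 11880 = 68266.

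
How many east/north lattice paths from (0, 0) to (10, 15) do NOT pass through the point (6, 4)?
Number of paths = 2982110

Total paths from (0, 0) to (10, 15): C(25, 10) = 3268760. Paths through (6, 4): (paths (0, 0) → (6, 4)) × (paths (6, 4) → (10, 15)) = C(10, 6) · C(15, 4) = 210 · 1365 = 286650. Avoidance count = 3268760 − 286650 = 2982110.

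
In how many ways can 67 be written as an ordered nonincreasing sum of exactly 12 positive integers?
p(67, 12 parts) = 185425

Partitions of n into exactly k parts are in bijection with partitions of n − k into at most k parts (subtract 1 from each part). So p(67, exactly 12) = p(55, parts ≤ 12). Computing via the recurrence p(m, j) = p(m, j−1) + p(m−j, j) gives 185425.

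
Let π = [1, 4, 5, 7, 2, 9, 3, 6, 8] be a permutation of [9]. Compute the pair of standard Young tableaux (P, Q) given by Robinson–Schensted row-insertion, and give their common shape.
P = [1, 2, 3, 6, 8] / [4, 5, 7, 9];  Q = [1, 2, 3, 4, 6] / [5, 7, 8, 9];  common shape = (5, 4)

Row-insert the values π_1, π_2, … into P one at a time, bumping the leftmost entry strictly greater than the inserted value down to the next row. The recording tableau Q records, in position (i, j), the step at which that cell was added to P.
  Insert 1 (step 1): P = [1];  Q = [1]
  Insert 4 (step 2): P = [1, 4];  Q = [1, 2]
  Insert 5 (step 3): P = [1, 4, 5];  Q = [1, 2, 3]
  Insert 7 (step 4): P = [1, 4, 5, 7];  Q = [1, 2, 3, 4]
  Insert 2 (step 5): P = [1, 2, 5, 7] / [4];  Q = [1, 2, 3, 4] / [5]
  Insert 9 (step 6): P = [1, 2, 5, 7, 9] / [4];  Q = [1, 2, 3, 4, 6] / [5]
  Insert 3 (step 7): P = [1, 2, 3, 7, 9] / [4, 5];  Q = [1, 2, 3, 4, 6] / [5, 7]
  Insert 6 (step 8): P = [1, 2, 3, 6, 9] / [4, 5, 7];  Q = [1, 2, 3, 4, 6] / [5, 7, 8]
  Insert 8 (step 9): P = [1, 2, 3, 6, 8] / [4, 5, 7, 9];  Q = [1, 2, 3, 4, 6] / [5, 7, 8, 9]
Final shape: (5, 4).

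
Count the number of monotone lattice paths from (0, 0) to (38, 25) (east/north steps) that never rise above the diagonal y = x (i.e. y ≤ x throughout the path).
Number of paths = 87727186914383142

By the reflection principle (André's argument), the number of monotone paths to (38, 25) with n ≤ m that never go above y = x is C(63, 38) − C(63, 39) = 244382877832924467 − 156655690918541325 = 87727186914383142.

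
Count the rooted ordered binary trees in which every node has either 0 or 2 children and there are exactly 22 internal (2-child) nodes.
C_22 = 91482563640

These full binary trees are counted by the Catalan number C_n = (1/(n + 1)) · C(2n, n). For n = 22: C_22 = (1/23) · C(44, 22) = 2104098963720/23 = 91482563640.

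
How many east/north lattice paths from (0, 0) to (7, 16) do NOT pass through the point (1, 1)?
Number of paths = 136629

Total paths from (0, 0) to (7, 16): C(23, 7) = 245157. Paths through (1, 1): (paths (0, 0) → (1, 1)) × (paths (1, 1) → (7, 16)) = C(2, 1) · C(21, 6) = 2 · 54264 = 108528. Avoidance count = 245157 − 108528 = 136629.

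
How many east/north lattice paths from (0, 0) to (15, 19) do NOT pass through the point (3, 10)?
Number of paths = 1771903540

Total paths from (0, 0) to (15, 19): C(34, 15) = 1855967520. Paths through (3, 10): (paths (0, 0) → (3, 10)) × (paths (3, 10) → (15, 19)) = C(13, 3) · C(21, 12) = 286 · 293930 = 84063980. Avoidance count = 1855967520 − 84063980 = 1771903540.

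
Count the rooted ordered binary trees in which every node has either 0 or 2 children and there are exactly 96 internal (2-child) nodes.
C_96 = 3721443204405954385563870541379246659709506697378694300

These full binary trees are counted by the Catalan number C_n = (1/(n + 1)) · C(2n, n). For n = 96: C_96 = (1/97) · C(192, 96) = 360979990827377575399695442513786925991822149645733347100/97 = 3721443204405954385563870541379246659709506697378694300.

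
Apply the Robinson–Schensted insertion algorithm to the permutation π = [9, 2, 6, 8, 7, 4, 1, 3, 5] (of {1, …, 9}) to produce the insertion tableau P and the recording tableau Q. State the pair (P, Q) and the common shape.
P = [1, 3, 5] / [2, 4, 7] / [6] / [8] / [9];  Q = [1, 3, 4] / [2, 8, 9] / [5] / [6] / [7];  common shape = (3, 3, 1, 1, 1)

Row-insert the values π_1, π_2, … into P one at a time, bumping the leftmost entry strictly greater than the inserted value down to the next row. The recording tableau Q records, in position (i, j), the step at which that cell was added to P.
  Insert 9 (step 1): P = [9];  Q = [1]
  Insert 2 (step 2): P = [2] / [9];  Q = [1] / [2]
  Insert 6 (step 3): P = [2, 6] / [9];  Q = [1, 3] / [2]
  Insert 8 (step 4): P = [2, 6, 8] / [9];  Q = [1, 3, 4] / [2]
  Insert 7 (step 5): P = [2, 6, 7] / [8] / [9];  Q = [1, 3, 4] / [2] / [5]
  Insert 4 (step 6): P = [2, 4, 7] / [6] / [8] / [9];  Q = [1, 3, 4] / [2] / [5] / [6]
  Insert 1 (step 7): P = [1, 4, 7] / [2] / [6] / [8] / [9];  Q = [1, 3, 4] / [2] / [5] / [6] / [7]
  Insert 3 (step 8): P = [1, 3, 7] / [2, 4] / [6] / [8] / [9];  Q = [1, 3, 4] / [2, 8] / [5] / [6] / [7]
  Insert 5 (step 9): P = [1, 3, 5] / [2, 4, 7] / [6] / [8] / [9];  Q = [1, 3, 4] / [2, 8, 9] / [5] / [6] / [7]
Final shape: (3, 3, 1, 1, 1).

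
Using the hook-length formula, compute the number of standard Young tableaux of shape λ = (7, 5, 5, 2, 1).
# SYT of shape (7, 5, 5, 2, 1) = 80620800

Hook-length formula: f^λ = n! / Π hook(c), product over all cells c of the Young diagram. For λ = (7, 5, 5, 2, 1), n = 20 boxes. Hook lengths by row (left-to-right, top-to-bottom): [11, 9, 7, 6, 5, 2, 1]; [8, 6, 4, 3, 2]; [7, 5, 3, 2, 1]; [3, 1]; [1]. Product of hooks = 30177100800. So f^λ = 20! / 30177100800 = 2432902008176640000 / 30177100800 = 80620800.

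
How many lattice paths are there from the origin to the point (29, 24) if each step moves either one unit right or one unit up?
Number of paths = 779255311989700

A monotone lattice path from (0, 0) to (29, 24) consists of 29 east steps and 24 north steps in some order, so it is determined by which 29 of the 53 steps are east. The count is C(53, 29) = 779255311989700.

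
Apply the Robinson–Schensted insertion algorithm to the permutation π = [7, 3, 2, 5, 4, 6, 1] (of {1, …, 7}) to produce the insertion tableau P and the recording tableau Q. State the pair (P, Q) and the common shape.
P = [1, 4, 6] / [2, 5] / [3] / [7];  Q = [1, 4, 6] / [2, 5] / [3] / [7];  common shape = (3, 2, 1, 1)

Row-insert the values π_1, π_2, … into P one at a time, bumping the leftmost entry strictly greater than the inserted value down to the next row. The recording tableau Q records, in position (i, j), the step at which that cell was added to P.
  Insert 7 (step 1): P = [7];  Q = [1]
  Insert 3 (step 2): P = [3] / [7];  Q = [1] / [2]
  Insert 2 (step 3): P = [2] / [3] / [7];  Q = [1] / [2] / [3]
  Insert 5 (step 4): P = [2, 5] / [3] / [7];  Q = [1, 4] / [2] / [3]
  Insert 4 (step 5): P = [2, 4] / [3, 5] / [7];  Q = [1, 4] / [2, 5] / [3]
  Insert 6 (step 6): P = [2, 4, 6] / [3, 5] / [7];  Q = [1, 4, 6] / [2, 5] / [3]
  Insert 1 (step 7): P = [1, 4, 6] / [2, 5] / [3] / [7];  Q = [1, 4, 6] / [2, 5] / [3] / [7]
Final shape: (3, 2, 1, 1).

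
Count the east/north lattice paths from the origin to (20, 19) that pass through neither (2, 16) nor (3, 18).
Number of paths = 68923045242

Inclusion–exclusion. Total paths: C(39, 20) = 68923264410. Through P₁: C(18, 2)·C(21, 18) = 203490. Through P₂: C(21, 3)·C(18, 17) = 23940. Since P₁ is strictly southwest of P₂, a monotone path through both must visit P₁ then P₂; paths through both = C(18, 2)·C(3, 1)·C(18, 17) = 8262. Avoid both = 68923264410 − 203490 − 23940 + 8262 = 68923045242.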